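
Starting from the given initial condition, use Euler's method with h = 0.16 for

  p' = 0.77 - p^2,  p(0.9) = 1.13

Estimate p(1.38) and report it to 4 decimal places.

Euler: p_{n+1} = p_n + h·f(x_n, p_n).
x=0.900000, p=1.130000: f=-0.506900 → p ← 1.130000 + 0.16·(-0.506900) = 1.048896
x=1.060000, p=1.048896: f=-0.330183 → p ← 1.048896 + 0.16·(-0.330183) = 0.996067
x=1.220000, p=0.996067: f=-0.222149 → p ← 0.996067 + 0.16·(-0.222149) = 0.960523
p(1.38) ≈ 0.9605

0.9605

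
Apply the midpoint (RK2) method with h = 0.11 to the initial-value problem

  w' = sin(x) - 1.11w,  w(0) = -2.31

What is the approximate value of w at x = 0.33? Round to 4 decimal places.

Midpoint: k1 = f(x_n, w_n); k2 = f(x_n + h/2, w_n + (h/2)·k1); w_{n+1} = w_n + h·k2.
x=0.000000, w=-2.310000:
  k1 = f(0.000000, -2.310000) = 2.564100
  k2 = f(0.055000, -2.168975) = 2.462534
  w ← -2.310000 + 0.11·2.462534 = -2.039121
x=0.110000, w=-2.039121:
  k1 = f(0.110000, -2.039121) = 2.373203
  k2 = f(0.165000, -1.908595) = 2.282793
  w ← -2.039121 + 0.11·2.282793 = -1.788014
x=0.220000, w=-1.788014:
  k1 = f(0.220000, -1.788014) = 2.202925
  k2 = f(0.275000, -1.666853) = 2.121754
  w ← -1.788014 + 0.11·2.121754 = -1.554621
w(0.33) ≈ -1.5546

-1.5546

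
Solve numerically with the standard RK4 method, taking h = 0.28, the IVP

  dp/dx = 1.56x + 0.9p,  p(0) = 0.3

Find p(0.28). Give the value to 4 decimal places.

0.4526

RK4: k1 = f(x_n, p_n); k2 = f(x_n + h/2, p_n + (h/2)·k1); k3 = f(x_n + h/2, p_n + (h/2)·k2); k4 = f(x_n + h, p_n + h·k3); p_{n+1} = p_n + (h/6)·(k1 + 2k2 + 2k3 + k4).
x=0.000000, p=0.300000:
  k1 = f(0.000000, 0.300000) = 0.270000
  k2 = f(0.140000, 0.337800) = 0.522420
  k3 = f(0.140000, 0.373139) = 0.554225
  k4 = f(0.280000, 0.455183) = 0.846465
  p ← 0.300000 + (0.28/6)·(k1 + 2k2 + 2k3 + k4) = 0.452589
p(0.28) ≈ 0.4526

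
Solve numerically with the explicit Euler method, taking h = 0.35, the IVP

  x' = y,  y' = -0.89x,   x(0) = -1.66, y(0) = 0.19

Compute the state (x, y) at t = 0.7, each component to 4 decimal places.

-1.3460, 1.2035

Euler on (x,y): x_{n+1} = x_n + h·x', y_{n+1} = y_n + h·y'.
0.000000: (-1.660000, 0.190000); f=(0.190000, 1.477400) → (-1.593500, 0.707090)
0.350000: (-1.593500, 0.707090); f=(0.707090, 1.418215) → (-1.346019, 1.203465)
(x(0.7), y(0.7)) ≈ (-1.3460, 1.2035)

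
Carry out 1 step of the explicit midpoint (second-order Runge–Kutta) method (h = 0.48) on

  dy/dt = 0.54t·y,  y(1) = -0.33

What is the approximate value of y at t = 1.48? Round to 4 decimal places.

Midpoint: k1 = f(t_n, y_n); k2 = f(t_n + h/2, y_n + (h/2)·k1); y_{n+1} = y_n + h·k2.
t=1.000000, y=-0.330000:
  k1 = f(1.000000, -0.330000) = -0.178200
  k2 = f(1.240000, -0.372768) = -0.249605
  y ← -0.330000 + 0.48·(-0.249605) = -0.449811
y(1.48) ≈ -0.4498

-0.4498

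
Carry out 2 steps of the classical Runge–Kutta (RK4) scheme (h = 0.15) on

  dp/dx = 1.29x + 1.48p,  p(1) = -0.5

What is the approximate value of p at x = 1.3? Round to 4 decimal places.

RK4: k1 = f(x_n, p_n); k2 = f(x_n + h/2, p_n + (h/2)·k1); k3 = f(x_n + h/2, p_n + (h/2)·k2); k4 = f(x_n + h, p_n + h·k3); p_{n+1} = p_n + (h/6)·(k1 + 2k2 + 2k3 + k4).
x=1.000000, p=-0.500000:
  k1 = f(1.000000, -0.500000) = 0.550000
  k2 = f(1.075000, -0.458750) = 0.707800
  k3 = f(1.075000, -0.446915) = 0.725316
  k4 = f(1.150000, -0.391203) = 0.904520
  p ← -0.500000 + (0.15/6)·(k1 + 2k2 + 2k3 + k4) = -0.391981
x=1.150000, p=-0.391981:
  k1 = f(1.150000, -0.391981) = 0.903368
  k2 = f(1.225000, -0.324229) = 1.100392
  k3 = f(1.225000, -0.309452) = 1.122261
  k4 = f(1.300000, -0.223642) = 1.346010
  p ← -0.391981 + (0.15/6)·(k1 + 2k2 + 2k3 + k4) = -0.224614
p(1.3) ≈ -0.2246

-0.2246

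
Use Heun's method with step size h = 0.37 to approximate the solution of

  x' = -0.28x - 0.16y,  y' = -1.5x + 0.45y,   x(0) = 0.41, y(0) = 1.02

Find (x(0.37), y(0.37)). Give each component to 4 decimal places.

0.3142, 0.9860

Heun on (x,y): k1 = f(t_n, state_n); k2 = f(t_n + h, state_n + h·k1); state_{n+1} = state_n + (h/2)·(k1 + k2).
0.000000: (0.410000, 1.020000)
  k1 = (-0.278000, -0.156000)
  predictor → (0.307140, 0.962280)
  k2 = (-0.239964, -0.027684)
  → (0.314177, 0.986018)
(x(0.37), y(0.37)) ≈ (0.3142, 0.9860)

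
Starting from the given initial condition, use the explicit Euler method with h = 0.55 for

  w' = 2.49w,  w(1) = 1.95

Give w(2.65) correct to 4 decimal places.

Euler: w_{n+1} = w_n + h·f(x_n, w_n).
x=1.000000, w=1.950000: f=4.855500 → w ← 1.950000 + 0.55·4.855500 = 4.620525
x=1.550000, w=4.620525: f=11.505107 → w ← 4.620525 + 0.55·11.505107 = 10.948334
x=2.100000, w=10.948334: f=27.261352 → w ← 10.948334 + 0.55·27.261352 = 25.942077
w(2.65) ≈ 25.9421

25.9421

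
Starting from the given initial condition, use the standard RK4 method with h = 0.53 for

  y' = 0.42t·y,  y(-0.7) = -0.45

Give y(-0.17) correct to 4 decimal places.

RK4: k1 = f(t_n, y_n); k2 = f(t_n + h/2, y_n + (h/2)·k1); k3 = f(t_n + h/2, y_n + (h/2)·k2); k4 = f(t_n + h, y_n + h·k3); y_{n+1} = y_n + (h/6)·(k1 + 2k2 + 2k3 + k4).
t=-0.700000, y=-0.450000:
  k1 = f(-0.700000, -0.450000) = 0.132300
  k2 = f(-0.435000, -0.414940) = 0.075810
  k3 = f(-0.435000, -0.429910) = 0.078545
  k4 = f(-0.170000, -0.408371) = 0.029158
  y ← -0.450000 + (0.53/6)·(k1 + 2k2 + 2k3 + k4) = -0.408469
y(-0.17) ≈ -0.4085

-0.4085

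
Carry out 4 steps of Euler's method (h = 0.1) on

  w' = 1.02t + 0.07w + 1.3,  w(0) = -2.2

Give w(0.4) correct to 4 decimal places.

Euler: w_{n+1} = w_n + h·f(t_n, w_n).
t=0.000000, w=-2.200000: f=1.146000 → w ← -2.200000 + 0.1·1.146000 = -2.085400
t=0.100000, w=-2.085400: f=1.256022 → w ← -2.085400 + 0.1·1.256022 = -1.959798
t=0.200000, w=-1.959798: f=1.366814 → w ← -1.959798 + 0.1·1.366814 = -1.823116
t=0.300000, w=-1.823116: f=1.478382 → w ← -1.823116 + 0.1·1.478382 = -1.675278
w(0.4) ≈ -1.6753

-1.6753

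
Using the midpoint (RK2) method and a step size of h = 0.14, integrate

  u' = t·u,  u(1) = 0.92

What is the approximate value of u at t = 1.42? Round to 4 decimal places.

Midpoint: k1 = f(t_n, u_n); k2 = f(t_n + h/2, u_n + (h/2)·k1); u_{n+1} = u_n + h·k2.
t=1.000000, u=0.920000:
  k1 = f(1.000000, 0.920000) = 0.920000
  k2 = f(1.070000, 0.984400) = 1.053308
  u ← 0.920000 + 0.14·1.053308 = 1.067463
t=1.140000, u=1.067463:
  k1 = f(1.140000, 1.067463) = 1.216908
  k2 = f(1.210000, 1.152647) = 1.394702
  u ← 1.067463 + 0.14·1.394702 = 1.262721
t=1.280000, u=1.262721:
  k1 = f(1.280000, 1.262721) = 1.616283
  k2 = f(1.350000, 1.375861) = 1.857413
  u ← 1.262721 + 0.14·1.857413 = 1.522759
u(1.42) ≈ 1.5228

1.5228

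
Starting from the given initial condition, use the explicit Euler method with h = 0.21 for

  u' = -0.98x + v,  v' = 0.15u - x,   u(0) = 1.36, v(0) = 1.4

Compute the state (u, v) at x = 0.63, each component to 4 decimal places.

2.1320, 1.4229

Euler on (u,v): u_{n+1} = u_n + h·u', v_{n+1} = v_n + h·v'.
0.000000: (1.360000, 1.400000); f=(1.400000, 0.204000) → (1.654000, 1.442840)
0.210000: (1.654000, 1.442840); f=(1.237040, 0.038100) → (1.913778, 1.450841)
0.420000: (1.913778, 1.450841); f=(1.039241, -0.132933) → (2.132019, 1.422925)
(u(0.63), v(0.63)) ≈ (2.1320, 1.4229)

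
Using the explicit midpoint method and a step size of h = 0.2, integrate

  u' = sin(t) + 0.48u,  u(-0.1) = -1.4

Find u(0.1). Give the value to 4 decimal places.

Midpoint: k1 = f(t_n, u_n); k2 = f(t_n + h/2, u_n + (h/2)·k1); u_{n+1} = u_n + h·k2.
t=-0.100000, u=-1.400000:
  k1 = f(-0.100000, -1.400000) = -0.771833
  k2 = f(0.000000, -1.477183) = -0.709048
  u ← -1.400000 + 0.2·(-0.709048) = -1.541810
u(0.1) ≈ -1.5418

-1.5418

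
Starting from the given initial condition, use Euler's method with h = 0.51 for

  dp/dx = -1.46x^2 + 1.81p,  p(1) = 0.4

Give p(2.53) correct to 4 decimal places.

-6.2121

Euler: p_{n+1} = p_n + h·f(x_n, p_n).
x=1.000000, p=0.400000: f=-0.736000 → p ← 0.400000 + 0.51·(-0.736000) = 0.024640
x=1.510000, p=0.024640: f=-3.284348 → p ← 0.024640 + 0.51·(-3.284348) = -1.650377
x=2.020000, p=-1.650377: f=-8.944567 → p ← -1.650377 + 0.51·(-8.944567) = -6.212106
p(2.53) ≈ -6.2121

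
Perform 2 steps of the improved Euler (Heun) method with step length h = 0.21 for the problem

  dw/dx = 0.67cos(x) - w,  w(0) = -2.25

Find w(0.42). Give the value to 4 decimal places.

Heun: k1 = f(x_n, w_n); k2 = f(x_n + h, w_n + h·k1); w_{n+1} = w_n + (h/2)·(k1 + k2).
x=0.000000, w=-2.250000:
  k1 = f(0.000000, -2.250000) = 2.920000
  k2 = f(0.210000, -1.636800) = 2.292081
  w ← -2.250000 + (0.21/2)·(2.920000 + 2.292081) = -1.702732
x=0.210000, w=-1.702732:
  k1 = f(0.210000, -1.702732) = 2.358012
  k2 = f(0.420000, -1.207549) = 1.819319
  w ← -1.702732 + (0.21/2)·(2.358012 + 1.819319) = -1.264112
w(0.42) ≈ -1.2641

-1.2641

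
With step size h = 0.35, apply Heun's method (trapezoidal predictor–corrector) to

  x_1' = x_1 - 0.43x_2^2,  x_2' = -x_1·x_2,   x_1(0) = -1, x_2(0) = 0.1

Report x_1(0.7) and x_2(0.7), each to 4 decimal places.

Heun on (x_1,x_2): k1 = f(t_n, state_n); k2 = f(t_n + h, state_n + h·k1); state_{n+1} = state_n + (h/2)·(k1 + k2).
0.000000: (-1.000000, 0.100000)
  k1 = (-1.004300, 0.100000)
  predictor → (-1.351505, 0.135000)
  k2 = (-1.359342, 0.182453)
  → (-1.413637, 0.149429)
0.350000: (-1.413637, 0.149429)
  k1 = (-1.423239, 0.211239)
  predictor → (-1.911771, 0.223363)
  k2 = (-1.933224, 0.427019)
  → (-2.001018, 0.261124)
(x_1(0.7), x_2(0.7)) ≈ (-2.0010, 0.2611)

-2.0010, 0.2611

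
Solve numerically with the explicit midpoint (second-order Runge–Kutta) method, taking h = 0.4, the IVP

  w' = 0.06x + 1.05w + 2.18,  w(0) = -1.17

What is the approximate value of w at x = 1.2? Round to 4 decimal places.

1.0963

Midpoint: k1 = f(x_n, w_n); k2 = f(x_n + h/2, w_n + (h/2)·k1); w_{n+1} = w_n + h·k2.
x=0.000000, w=-1.170000:
  k1 = f(0.000000, -1.170000) = 0.951500
  k2 = f(0.200000, -0.979700) = 1.163315
  w ← -1.170000 + 0.4·1.163315 = -0.704674
x=0.400000, w=-0.704674:
  k1 = f(0.400000, -0.704674) = 1.464092
  k2 = f(0.600000, -0.411856) = 1.783552
  w ← -0.704674 + 0.4·1.783552 = 0.008747
x=0.800000, w=0.008747:
  k1 = f(0.800000, 0.008747) = 2.237184
  k2 = f(1.000000, 0.456183) = 2.718993
  w ← 0.008747 + 0.4·2.718993 = 1.096344
w(1.2) ≈ 1.0963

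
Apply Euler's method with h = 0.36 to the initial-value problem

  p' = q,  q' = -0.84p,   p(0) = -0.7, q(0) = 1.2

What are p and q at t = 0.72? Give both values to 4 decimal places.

0.2402, 1.4927

Euler on (p,q): p_{n+1} = p_n + h·p', q_{n+1} = q_n + h·q'.
0.000000: (-0.700000, 1.200000); f=(1.200000, 0.588000) → (-0.268000, 1.411680)
0.360000: (-0.268000, 1.411680); f=(1.411680, 0.225120) → (0.240205, 1.492723)
(p(0.72), q(0.72)) ≈ (0.2402, 1.4927)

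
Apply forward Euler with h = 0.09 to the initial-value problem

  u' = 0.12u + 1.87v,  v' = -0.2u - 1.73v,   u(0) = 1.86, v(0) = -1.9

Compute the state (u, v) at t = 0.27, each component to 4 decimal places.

Euler on (u,v): u_{n+1} = u_n + h·u', v_{n+1} = v_n + h·v'.
0.000000: (1.860000, -1.900000); f=(-3.329800, 2.915000) → (1.560318, -1.637650)
0.090000: (1.560318, -1.637650); f=(-2.875167, 2.521071) → (1.301553, -1.410754)
0.180000: (1.301553, -1.410754); f=(-2.481923, 2.180293) → (1.078180, -1.214527)
(u(0.27), v(0.27)) ≈ (1.0782, -1.2145)

1.0782, -1.2145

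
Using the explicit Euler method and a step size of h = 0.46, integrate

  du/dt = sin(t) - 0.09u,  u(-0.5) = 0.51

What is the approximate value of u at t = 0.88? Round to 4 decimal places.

Euler: u_{n+1} = u_n + h·f(t_n, u_n).
t=-0.500000, u=0.510000: f=-0.525326 → u ← 0.510000 + 0.46·(-0.525326) = 0.268350
t=-0.040000, u=0.268350: f=-0.064141 → u ← 0.268350 + 0.46·(-0.064141) = 0.238845
t=0.420000, u=0.238845: f=0.386264 → u ← 0.238845 + 0.46·0.386264 = 0.416527
u(0.88) ≈ 0.4165

0.4165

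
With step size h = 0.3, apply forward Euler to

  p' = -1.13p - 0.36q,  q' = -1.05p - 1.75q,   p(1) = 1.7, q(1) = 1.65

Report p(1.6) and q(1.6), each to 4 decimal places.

0.5982, -0.1799

Euler on (p,q): p_{n+1} = p_n + h·p', q_{n+1} = q_n + h·q'.
1.000000: (1.700000, 1.650000); f=(-2.515000, -4.672500) → (0.945500, 0.248250)
1.300000: (0.945500, 0.248250); f=(-1.157785, -1.427213) → (0.598165, -0.179914)
(p(1.6), q(1.6)) ≈ (0.5982, -0.1799)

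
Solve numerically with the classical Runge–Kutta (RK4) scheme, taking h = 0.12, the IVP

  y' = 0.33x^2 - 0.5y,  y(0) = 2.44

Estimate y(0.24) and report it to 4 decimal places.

2.1656

RK4: k1 = f(x_n, y_n); k2 = f(x_n + h/2, y_n + (h/2)·k1); k3 = f(x_n + h/2, y_n + (h/2)·k2); k4 = f(x_n + h, y_n + h·k3); y_{n+1} = y_n + (h/6)·(k1 + 2k2 + 2k3 + k4).
x=0.000000, y=2.440000:
  k1 = f(0.000000, 2.440000) = -1.220000
  k2 = f(0.060000, 2.366800) = -1.182212
  k3 = f(0.060000, 2.369067) = -1.183346
  k4 = f(0.120000, 2.297999) = -1.144247
  y ← 2.440000 + (0.12/6)·(k1 + 2k2 + 2k3 + k4) = 2.298093
x=0.120000, y=2.298093:
  k1 = f(0.120000, 2.298093) = -1.144294
  k2 = f(0.180000, 2.229435) = -1.104026
  k3 = f(0.180000, 2.231851) = -1.105234
  k4 = f(0.240000, 2.165465) = -1.063724
  y ← 2.298093 + (0.12/6)·(k1 + 2k2 + 2k3 + k4) = 2.165562
y(0.24) ≈ 2.1656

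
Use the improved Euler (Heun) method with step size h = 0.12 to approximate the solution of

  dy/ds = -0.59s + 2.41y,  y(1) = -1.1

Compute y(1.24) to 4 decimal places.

Heun: k1 = f(s_n, y_n); k2 = f(s_n + h, y_n + h·k1); y_{n+1} = y_n + (h/2)·(k1 + k2).
s=1.000000, y=-1.100000:
  k1 = f(1.000000, -1.100000) = -3.241000
  k2 = f(1.120000, -1.488920) = -4.249097
  y ← -1.100000 + (0.12/2)·(-3.241000 + (-4.249097)) = -1.549406
s=1.120000, y=-1.549406:
  k1 = f(1.120000, -1.549406) = -4.394868
  k2 = f(1.240000, -2.076790) = -5.736664
  y ← -1.549406 + (0.12/2)·(-4.394868 + (-5.736664)) = -2.157298
y(1.24) ≈ -2.1573

-2.1573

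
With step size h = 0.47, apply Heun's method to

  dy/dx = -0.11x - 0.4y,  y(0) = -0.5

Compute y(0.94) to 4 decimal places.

-0.3884

Heun: k1 = f(x_n, y_n); k2 = f(x_n + h, y_n + h·k1); y_{n+1} = y_n + (h/2)·(k1 + k2).
x=0.000000, y=-0.500000:
  k1 = f(0.000000, -0.500000) = 0.200000
  k2 = f(0.470000, -0.406000) = 0.110700
  y ← -0.500000 + (0.47/2)·(0.200000 + 0.110700) = -0.426986
x=0.470000, y=-0.426986:
  k1 = f(0.470000, -0.426986) = 0.119094
  k2 = f(0.940000, -0.371011) = 0.045004
  y ← -0.426986 + (0.47/2)·(0.119094 + 0.045004) = -0.388422
y(0.94) ≈ -0.3884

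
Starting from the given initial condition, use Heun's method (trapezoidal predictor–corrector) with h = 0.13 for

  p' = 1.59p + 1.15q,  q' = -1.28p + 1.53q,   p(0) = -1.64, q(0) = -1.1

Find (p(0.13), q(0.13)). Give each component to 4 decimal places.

-2.1914, -0.9986

Heun on (p,q): k1 = f(t_n, state_n); k2 = f(t_n + h, state_n + h·k1); state_{n+1} = state_n + (h/2)·(k1 + k2).
0.000000: (-1.640000, -1.100000)
  k1 = (-3.872600, 0.416200)
  predictor → (-2.143438, -1.045894)
  k2 = (-4.610845, 1.143383)
  → (-2.191424, -0.998627)
(p(0.13), q(0.13)) ≈ (-2.1914, -0.9986)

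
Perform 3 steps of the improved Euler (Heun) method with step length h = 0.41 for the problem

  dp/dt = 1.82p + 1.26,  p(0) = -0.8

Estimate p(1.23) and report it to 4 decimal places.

Heun: k1 = f(t_n, p_n); k2 = f(t_n + h, p_n + h·k1); p_{n+1} = p_n + (h/2)·(k1 + k2).
t=0.000000, p=-0.800000:
  k1 = f(0.000000, -0.800000) = -0.196000
  k2 = f(0.410000, -0.880360) = -0.342255
  p ← -0.800000 + (0.41/2)·(-0.196000 + (-0.342255)) = -0.910342
t=0.410000, p=-0.910342:
  k1 = f(0.410000, -0.910342) = -0.396823
  k2 = f(0.820000, -1.073040) = -0.692932
  p ← -0.910342 + (0.41/2)·(-0.396823 + (-0.692932)) = -1.133742
t=0.820000, p=-1.133742:
  k1 = f(0.820000, -1.133742) = -0.803411
  k2 = f(1.230000, -1.463141) = -1.402916
  p ← -1.133742 + (0.41/2)·(-0.803411 + (-1.402916)) = -1.586039
p(1.23) ≈ -1.5860

-1.5860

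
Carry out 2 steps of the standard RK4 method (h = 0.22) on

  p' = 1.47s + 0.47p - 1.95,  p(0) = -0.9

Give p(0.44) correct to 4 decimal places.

RK4: k1 = f(s_n, p_n); k2 = f(s_n + h/2, p_n + (h/2)·k1); k3 = f(s_n + h/2, p_n + (h/2)·k2); k4 = f(s_n + h, p_n + h·k3); p_{n+1} = p_n + (h/6)·(k1 + 2k2 + 2k3 + k4).
s=0.000000, p=-0.900000:
  k1 = f(0.000000, -0.900000) = -2.373000
  k2 = f(0.110000, -1.161030) = -2.333984
  k3 = f(0.110000, -1.156738) = -2.331967
  k4 = f(0.220000, -1.413033) = -2.290725
  p ← -0.900000 + (0.22/6)·(k1 + 2k2 + 2k3 + k4) = -1.413173
s=0.220000, p=-1.413173:
  k1 = f(0.220000, -1.413173) = -2.290791
  k2 = f(0.330000, -1.665160) = -2.247525
  k3 = f(0.330000, -1.660401) = -2.245288
  k4 = f(0.440000, -1.907136) = -2.199554
  p ← -1.413173 + (0.22/6)·(k1 + 2k2 + 2k3 + k4) = -1.907292
p(0.44) ≈ -1.9073

-1.9073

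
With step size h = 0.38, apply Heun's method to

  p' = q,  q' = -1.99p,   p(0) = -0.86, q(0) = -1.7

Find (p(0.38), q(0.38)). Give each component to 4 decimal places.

Heun on (p,q): k1 = f(x_n, state_n); k2 = f(x_n + h, state_n + h·k1); state_{n+1} = state_n + (h/2)·(k1 + k2).
0.000000: (-0.860000, -1.700000)
  k1 = (-1.700000, 1.711400)
  predictor → (-1.506000, -1.049668)
  k2 = (-1.049668, 2.996940)
  → (-1.382437, -0.805415)
(p(0.38), q(0.38)) ≈ (-1.3824, -0.8054)

-1.3824, -0.8054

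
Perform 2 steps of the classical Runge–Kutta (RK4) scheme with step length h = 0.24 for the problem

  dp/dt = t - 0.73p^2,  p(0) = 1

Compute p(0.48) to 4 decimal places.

RK4: k1 = f(t_n, p_n); k2 = f(t_n + h/2, p_n + (h/2)·k1); k3 = f(t_n + h/2, p_n + (h/2)·k2); k4 = f(t_n + h, p_n + h·k3); p_{n+1} = p_n + (h/6)·(k1 + 2k2 + 2k3 + k4).
t=0.000000, p=1.000000:
  k1 = f(0.000000, 1.000000) = -0.730000
  k2 = f(0.120000, 0.912400) = -0.487706
  k3 = f(0.120000, 0.941475) = -0.527054
  k4 = f(0.240000, 0.873507) = -0.317001
  p ← 1.000000 + (0.24/6)·(k1 + 2k2 + 2k3 + k4) = 0.876939
t=0.240000, p=0.876939:
  k1 = f(0.240000, 0.876939) = -0.321386
  k2 = f(0.360000, 0.838373) = -0.153094
  k3 = f(0.360000, 0.858568) = -0.178111
  k4 = f(0.480000, 0.834192) = -0.027990
  p ← 0.876939 + (0.24/6)·(k1 + 2k2 + 2k3 + k4) = 0.836468
p(0.48) ≈ 0.8365

0.8365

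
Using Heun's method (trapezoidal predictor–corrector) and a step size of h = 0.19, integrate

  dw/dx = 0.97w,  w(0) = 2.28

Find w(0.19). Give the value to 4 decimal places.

Heun: k1 = f(x_n, w_n); k2 = f(x_n + h, w_n + h·k1); w_{n+1} = w_n + (h/2)·(k1 + k2).
x=0.000000, w=2.280000:
  k1 = f(0.000000, 2.280000) = 2.211600
  k2 = f(0.190000, 2.700204) = 2.619198
  w ← 2.280000 + (0.19/2)·(2.211600 + 2.619198) = 2.738926
w(0.19) ≈ 2.7389

2.7389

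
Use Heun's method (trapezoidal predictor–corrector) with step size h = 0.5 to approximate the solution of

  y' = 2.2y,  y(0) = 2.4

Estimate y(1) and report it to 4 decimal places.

17.5609

Heun: k1 = f(s_n, y_n); k2 = f(s_n + h, y_n + h·k1); y_{n+1} = y_n + (h/2)·(k1 + k2).
s=0.000000, y=2.400000:
  k1 = f(0.000000, 2.400000) = 5.280000
  k2 = f(0.500000, 5.040000) = 11.088000
  y ← 2.400000 + (0.5/2)·(5.280000 + 11.088000) = 6.492000
s=0.500000, y=6.492000:
  k1 = f(0.500000, 6.492000) = 14.282400
  k2 = f(1.000000, 13.633200) = 29.993040
  y ← 6.492000 + (0.5/2)·(14.282400 + 29.993040) = 17.560860
y(1) ≈ 17.5609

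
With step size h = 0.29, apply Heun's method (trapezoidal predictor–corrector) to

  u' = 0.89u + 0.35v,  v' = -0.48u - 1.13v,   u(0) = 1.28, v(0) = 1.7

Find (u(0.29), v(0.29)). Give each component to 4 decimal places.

Heun on (u,v): k1 = f(x_n, state_n); k2 = f(x_n + h, state_n + h·k1); state_{n+1} = state_n + (h/2)·(k1 + k2).
0.000000: (1.280000, 1.700000)
  k1 = (1.734200, -2.535400)
  predictor → (1.782918, 0.964734)
  k2 = (1.924454, -1.945950)
  → (1.810505, 1.050204)
(u(0.29), v(0.29)) ≈ (1.8105, 1.0502)

1.8105, 1.0502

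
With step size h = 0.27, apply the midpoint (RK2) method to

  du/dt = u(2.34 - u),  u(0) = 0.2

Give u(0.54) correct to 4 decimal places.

0.5698

Midpoint: k1 = f(t_n, u_n); k2 = f(t_n + h/2, u_n + (h/2)·k1); u_{n+1} = u_n + h·k2.
t=0.000000, u=0.200000:
  k1 = f(0.000000, 0.200000) = 0.428000
  k2 = f(0.135000, 0.257780) = 0.536755
  u ← 0.200000 + 0.27·0.536755 = 0.344924
t=0.270000, u=0.344924:
  k1 = f(0.270000, 0.344924) = 0.688149
  k2 = f(0.405000, 0.437824) = 0.832818
  u ← 0.344924 + 0.27·0.832818 = 0.569785
u(0.54) ≈ 0.5698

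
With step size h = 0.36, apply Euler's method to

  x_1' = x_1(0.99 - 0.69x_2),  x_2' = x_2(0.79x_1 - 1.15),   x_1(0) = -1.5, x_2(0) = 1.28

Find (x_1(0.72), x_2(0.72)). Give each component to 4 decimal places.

Euler on (x_1,x_2): x_1_{n+1} = x_1_n + h·x_1', x_2_{n+1} = x_2_n + h·x_2'.
0.000000: (-1.500000, 1.280000); f=(-0.160200, -2.988800) → (-1.557672, 0.204032)
0.360000: (-1.557672, 0.204032); f=(-1.322803, -0.485711) → (-2.033881, 0.029176)
(x_1(0.72), x_2(0.72)) ≈ (-2.0339, 0.0292)

-2.0339, 0.0292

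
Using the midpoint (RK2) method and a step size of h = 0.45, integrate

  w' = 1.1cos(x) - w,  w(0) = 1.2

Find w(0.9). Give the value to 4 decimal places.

1.0368

Midpoint: k1 = f(x_n, w_n); k2 = f(x_n + h/2, w_n + (h/2)·k1); w_{n+1} = w_n + h·k2.
x=0.000000, w=1.200000:
  k1 = f(0.000000, 1.200000) = -0.100000
  k2 = f(0.225000, 1.177500) = -0.105226
  w ← 1.200000 + 0.45·(-0.105226) = 1.152648
x=0.450000, w=1.152648:
  k1 = f(0.450000, 1.152648) = -0.162156
  k2 = f(0.675000, 1.116163) = -0.257385
  w ← 1.152648 + 0.45·(-0.257385) = 1.036825
w(0.9) ≈ 1.0368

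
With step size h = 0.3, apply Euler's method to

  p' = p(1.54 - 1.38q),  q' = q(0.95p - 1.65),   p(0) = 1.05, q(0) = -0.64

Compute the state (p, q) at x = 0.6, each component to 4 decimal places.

3.0375, -0.5259

Euler on (p,q): p_{n+1} = p_n + h·p', q_{n+1} = q_n + h·q'.
0.000000: (1.050000, -0.640000); f=(2.544360, 0.417600) → (1.813308, -0.514720)
0.300000: (1.813308, -0.514720); f=(4.080512, -0.037391) → (3.037461, -0.525937)
(p(0.6), q(0.6)) ≈ (3.0375, -0.5259)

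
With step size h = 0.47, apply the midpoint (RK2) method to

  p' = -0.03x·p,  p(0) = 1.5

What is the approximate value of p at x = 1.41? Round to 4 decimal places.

1.4559

Midpoint: k1 = f(x_n, p_n); k2 = f(x_n + h/2, p_n + (h/2)·k1); p_{n+1} = p_n + h·k2.
x=0.000000, p=1.500000:
  k1 = f(0.000000, 1.500000) = 0.000000
  k2 = f(0.235000, 1.500000) = -0.010575
  p ← 1.500000 + 0.47·(-0.010575) = 1.495030
x=0.470000, p=1.495030:
  k1 = f(0.470000, 1.495030) = -0.021080
  k2 = f(0.705000, 1.490076) = -0.031515
  p ← 1.495030 + 0.47·(-0.031515) = 1.480218
x=0.940000, p=1.480218:
  k1 = f(0.940000, 1.480218) = -0.041742
  k2 = f(1.175000, 1.470408) = -0.051832
  p ← 1.480218 + 0.47·(-0.051832) = 1.455857
p(1.41) ≈ 1.4559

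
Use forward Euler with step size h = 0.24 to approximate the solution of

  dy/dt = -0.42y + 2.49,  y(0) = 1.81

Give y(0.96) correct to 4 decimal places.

Euler: y_{n+1} = y_n + h·f(t_n, y_n).
t=0.000000, y=1.810000: f=1.729800 → y ← 1.810000 + 0.24·1.729800 = 2.225152
t=0.240000, y=2.225152: f=1.555436 → y ← 2.225152 + 0.24·1.555436 = 2.598457
t=0.480000, y=2.598457: f=1.398648 → y ← 2.598457 + 0.24·1.398648 = 2.934132
t=0.720000, y=2.934132: f=1.257664 → y ← 2.934132 + 0.24·1.257664 = 3.235972
y(0.96) ≈ 3.2360

3.2360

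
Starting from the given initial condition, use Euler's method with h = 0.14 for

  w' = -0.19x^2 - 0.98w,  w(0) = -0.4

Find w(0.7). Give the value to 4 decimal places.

-0.2055

Euler: w_{n+1} = w_n + h·f(x_n, w_n).
x=0.000000, w=-0.400000: f=0.392000 → w ← -0.400000 + 0.14·0.392000 = -0.345120
x=0.140000, w=-0.345120: f=0.334494 → w ← -0.345120 + 0.14·0.334494 = -0.298291
x=0.280000, w=-0.298291: f=0.277429 → w ← -0.298291 + 0.14·0.277429 = -0.259451
x=0.420000, w=-0.259451: f=0.220746 → w ← -0.259451 + 0.14·0.220746 = -0.228546
x=0.560000, w=-0.228546: f=0.164391 → w ← -0.228546 + 0.14·0.164391 = -0.205532
w(0.7) ≈ -0.2055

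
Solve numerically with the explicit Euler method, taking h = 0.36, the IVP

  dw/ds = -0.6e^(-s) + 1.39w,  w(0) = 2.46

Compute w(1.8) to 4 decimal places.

16.7039

Euler: w_{n+1} = w_n + h·f(s_n, w_n).
s=0.000000, w=2.460000: f=2.819400 → w ← 2.460000 + 0.36·2.819400 = 3.474984
s=0.360000, w=3.474984: f=4.411622 → w ← 3.474984 + 0.36·4.411622 = 5.063168
s=0.720000, w=5.063168: f=6.745752 → w ← 5.063168 + 0.36·6.745752 = 7.491639
s=1.080000, w=7.491639: f=10.209620 → w ← 7.491639 + 0.36·10.209620 = 11.167102
s=1.440000, w=11.167102: f=15.380115 → w ← 11.167102 + 0.36·15.380115 = 16.703943
w(1.8) ≈ 16.7039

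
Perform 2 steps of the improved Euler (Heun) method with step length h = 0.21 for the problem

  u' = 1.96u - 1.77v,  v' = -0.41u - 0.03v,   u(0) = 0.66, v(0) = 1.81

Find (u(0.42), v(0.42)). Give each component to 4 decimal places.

Heun on (u,v): k1 = f(s_n, state_n); k2 = f(s_n + h, state_n + h·k1); state_{n+1} = state_n + (h/2)·(k1 + k2).
0.000000: (0.660000, 1.810000)
  k1 = (-1.910100, -0.324900)
  predictor → (0.258879, 1.741771)
  k2 = (-2.575532, -0.158394)
  → (0.189009, 1.759254)
0.210000: (0.189009, 1.759254)
  k1 = (-2.743423, -0.130271)
  predictor → (-0.387110, 1.731897)
  k2 = (-3.824194, 0.106758)
  → (-0.500591, 1.756785)
(u(0.42), v(0.42)) ≈ (-0.5006, 1.7568)

-0.5006, 1.7568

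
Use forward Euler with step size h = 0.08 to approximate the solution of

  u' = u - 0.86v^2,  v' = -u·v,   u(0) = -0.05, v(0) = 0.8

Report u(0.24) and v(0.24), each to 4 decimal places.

Euler on (u,v): u_{n+1} = u_n + h·u', v_{n+1} = v_n + h·v'.
0.000000: (-0.050000, 0.800000); f=(-0.600400, 0.040000) → (-0.098032, 0.803200)
0.080000: (-0.098032, 0.803200); f=(-0.652844, 0.078739) → (-0.150260, 0.809499)
0.160000: (-0.150260, 0.809499); f=(-0.713808, 0.121635) → (-0.207364, 0.819230)
(u(0.24), v(0.24)) ≈ (-0.2074, 0.8192)

-0.2074, 0.8192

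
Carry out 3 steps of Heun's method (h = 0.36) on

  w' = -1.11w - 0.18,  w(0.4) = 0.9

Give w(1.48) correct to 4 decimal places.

0.1722

Heun: k1 = f(x_n, w_n); k2 = f(x_n + h, w_n + h·k1); w_{n+1} = w_n + (h/2)·(k1 + k2).
x=0.400000, w=0.900000:
  k1 = f(0.400000, 0.900000) = -1.179000
  k2 = f(0.760000, 0.475560) = -0.707872
  w ← 0.900000 + (0.36/2)·(-1.179000 + (-0.707872)) = 0.560363
x=0.760000, w=0.560363:
  k1 = f(0.760000, 0.560363) = -0.802003
  k2 = f(1.120000, 0.271642) = -0.481523
  w ← 0.560363 + (0.36/2)·(-0.802003 + (-0.481523)) = 0.329328
x=1.120000, w=0.329328:
  k1 = f(1.120000, 0.329328) = -0.545555
  k2 = f(1.480000, 0.132929) = -0.327551
  w ← 0.329328 + (0.36/2)·(-0.545555 + (-0.327551)) = 0.172169
w(1.48) ≈ 0.1722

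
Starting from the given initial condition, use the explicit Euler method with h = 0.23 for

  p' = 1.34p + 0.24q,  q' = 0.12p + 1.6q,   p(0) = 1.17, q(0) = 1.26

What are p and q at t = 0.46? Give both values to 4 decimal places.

Euler on (p,q): p_{n+1} = p_n + h·p', q_{n+1} = q_n + h·q'.
0.000000: (1.170000, 1.260000); f=(1.870200, 2.156400) → (1.600146, 1.755972)
0.230000: (1.600146, 1.755972); f=(2.565629, 3.001573) → (2.190241, 2.446334)
(p(0.46), q(0.46)) ≈ (2.1902, 2.4463)

2.1902, 2.4463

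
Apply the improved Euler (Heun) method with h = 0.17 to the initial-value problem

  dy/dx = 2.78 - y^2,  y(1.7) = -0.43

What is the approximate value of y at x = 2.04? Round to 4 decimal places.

Heun: k1 = f(x_n, y_n); k2 = f(x_n + h, y_n + h·k1); y_{n+1} = y_n + (h/2)·(k1 + k2).
x=1.700000, y=-0.430000:
  k1 = f(1.700000, -0.430000) = 2.595100
  k2 = f(1.870000, 0.011167) = 2.779875
  y ← -0.430000 + (0.17/2)·(2.595100 + 2.779875) = 0.026873
x=1.870000, y=0.026873:
  k1 = f(1.870000, 0.026873) = 2.779278
  k2 = f(2.040000, 0.499350) = 2.530649
  y ← 0.026873 + (0.17/2)·(2.779278 + 2.530649) = 0.478217
y(2.04) ≈ 0.4782

0.4782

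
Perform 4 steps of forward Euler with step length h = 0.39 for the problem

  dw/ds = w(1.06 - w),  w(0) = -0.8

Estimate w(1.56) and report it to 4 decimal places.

-26.5680

Euler: w_{n+1} = w_n + h·f(s_n, w_n).
s=0.000000, w=-0.800000: f=-1.488000 → w ← -0.800000 + 0.39·(-1.488000) = -1.380320
s=0.390000, w=-1.380320: f=-3.368423 → w ← -1.380320 + 0.39·(-3.368423) = -2.694005
s=0.780000, w=-2.694005: f=-10.113307 → w ← -2.694005 + 0.39·(-10.113307) = -6.638194
s=1.170000, w=-6.638194: f=-51.102111 → w ← -6.638194 + 0.39·(-51.102111) = -26.568018
w(1.56) ≈ -26.5680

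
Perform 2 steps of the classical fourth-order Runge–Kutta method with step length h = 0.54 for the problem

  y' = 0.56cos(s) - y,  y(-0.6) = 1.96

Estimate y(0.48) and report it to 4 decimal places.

RK4: k1 = f(s_n, y_n); k2 = f(s_n + h/2, y_n + (h/2)·k1); k3 = f(s_n + h/2, y_n + (h/2)·k2); k4 = f(s_n + h, y_n + h·k3); y_{n+1} = y_n + (h/6)·(k1 + 2k2 + 2k3 + k4).
s=-0.600000, y=1.960000:
  k1 = f(-0.600000, 1.960000) = -1.497812
  k2 = f(-0.330000, 1.555591) = -1.025807
  k3 = f(-0.330000, 1.683032) = -1.153248
  k4 = f(-0.060000, 1.337246) = -0.778254
  y ← 1.960000 + (0.54/6)·(k1 + 2k2 + 2k3 + k4) = 1.362924
s=-0.060000, y=1.362924:
  k1 = f(-0.060000, 1.362924) = -0.803932
  k2 = f(0.210000, 1.145863) = -0.598165
  k3 = f(0.210000, 1.201420) = -0.653722
  k4 = f(0.480000, 1.009914) = -0.513197
  y ← 1.362924 + (0.54/6)·(k1 + 2k2 + 2k3 + k4) = 1.019043
y(0.48) ≈ 1.0190

1.0190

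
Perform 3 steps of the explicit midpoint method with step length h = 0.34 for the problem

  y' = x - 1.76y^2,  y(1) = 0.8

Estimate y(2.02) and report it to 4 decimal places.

Midpoint: k1 = f(x_n, y_n); k2 = f(x_n + h/2, y_n + (h/2)·k1); y_{n+1} = y_n + h·k2.
x=1.000000, y=0.800000:
  k1 = f(1.000000, 0.800000) = -0.126400
  k2 = f(1.170000, 0.778512) = 0.103298
  y ← 0.800000 + 0.34·0.103298 = 0.835121
x=1.340000, y=0.835121:
  k1 = f(1.340000, 0.835121) = 0.112528
  k2 = f(1.510000, 0.854251) = 0.225650
  y ← 0.835121 + 0.34·0.225650 = 0.911842
x=1.680000, y=0.911842:
  k1 = f(1.680000, 0.911842) = 0.216638
  k2 = f(1.850000, 0.948670) = 0.266043
  y ← 0.911842 + 0.34·0.266043 = 1.002297
y(2.02) ≈ 1.0023

1.0023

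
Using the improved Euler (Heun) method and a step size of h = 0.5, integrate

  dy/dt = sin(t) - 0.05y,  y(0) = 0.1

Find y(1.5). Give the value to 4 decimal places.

Heun: k1 = f(t_n, y_n); k2 = f(t_n + h, y_n + h·k1); y_{n+1} = y_n + (h/2)·(k1 + k2).
t=0.000000, y=0.100000:
  k1 = f(0.000000, 0.100000) = -0.005000
  k2 = f(0.500000, 0.097500) = 0.474551
  y ← 0.100000 + (0.5/2)·(-0.005000 + 0.474551) = 0.217388
t=0.500000, y=0.217388:
  k1 = f(0.500000, 0.217388) = 0.468556
  k2 = f(1.000000, 0.451666) = 0.818888
  y ← 0.217388 + (0.5/2)·(0.468556 + 0.818888) = 0.539249
t=1.000000, y=0.539249:
  k1 = f(1.000000, 0.539249) = 0.814509
  k2 = f(1.500000, 0.946503) = 0.950170
  y ← 0.539249 + (0.5/2)·(0.814509 + 0.950170) = 0.980418
y(1.5) ≈ 0.9804

0.9804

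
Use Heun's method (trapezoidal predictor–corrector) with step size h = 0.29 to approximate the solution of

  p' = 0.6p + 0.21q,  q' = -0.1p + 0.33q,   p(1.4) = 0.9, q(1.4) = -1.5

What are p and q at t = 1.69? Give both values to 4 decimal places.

Heun on (p,q): k1 = f(t_n, state_n); k2 = f(t_n + h, state_n + h·k1); state_{n+1} = state_n + (h/2)·(k1 + k2).
1.400000: (0.900000, -1.500000)
  k1 = (0.225000, -0.585000)
  predictor → (0.965250, -1.669650)
  k2 = (0.228524, -0.647509)
  → (0.965761, -1.678714)
(p(1.69), q(1.69)) ≈ (0.9658, -1.6787)

0.9658, -1.6787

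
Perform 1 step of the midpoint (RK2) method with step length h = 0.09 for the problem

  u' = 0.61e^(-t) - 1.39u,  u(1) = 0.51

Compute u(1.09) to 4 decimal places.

0.4682

Midpoint: k1 = f(t_n, u_n); k2 = f(t_n + h/2, u_n + (h/2)·k1); u_{n+1} = u_n + h·k2.
t=1.000000, u=0.510000:
  k1 = f(1.000000, 0.510000) = -0.484494
  k2 = f(1.045000, 0.488198) = -0.464063
  u ← 0.510000 + 0.09·(-0.464063) = 0.468234
u(1.09) ≈ 0.4682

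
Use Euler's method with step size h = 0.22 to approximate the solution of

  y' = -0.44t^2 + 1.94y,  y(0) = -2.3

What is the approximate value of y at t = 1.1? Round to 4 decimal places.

Euler: y_{n+1} = y_n + h·f(t_n, y_n).
t=0.000000, y=-2.300000: f=-4.462000 → y ← -2.300000 + 0.22·(-4.462000) = -3.281640
t=0.220000, y=-3.281640: f=-6.387678 → y ← -3.281640 + 0.22·(-6.387678) = -4.686929
t=0.440000, y=-4.686929: f=-9.177826 → y ← -4.686929 + 0.22·(-9.177826) = -6.706051
t=0.660000, y=-6.706051: f=-13.201403 → y ← -6.706051 + 0.22·(-13.201403) = -9.610359
t=0.880000, y=-9.610359: f=-18.984833 → y ← -9.610359 + 0.22·(-18.984833) = -13.787023
y(1.1) ≈ -13.7870

-13.7870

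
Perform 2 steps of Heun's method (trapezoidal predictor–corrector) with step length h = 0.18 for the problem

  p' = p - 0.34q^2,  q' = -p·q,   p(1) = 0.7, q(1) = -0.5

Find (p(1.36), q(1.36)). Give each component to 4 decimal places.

Heun on (p,q): k1 = f(t_n, state_n); k2 = f(t_n + h, state_n + h·k1); state_{n+1} = state_n + (h/2)·(k1 + k2).
1.000000: (0.700000, -0.500000)
  k1 = (0.615000, 0.350000)
  predictor → (0.810700, -0.437000)
  k2 = (0.745771, 0.354276)
  → (0.822469, -0.436615)
1.180000: (0.822469, -0.436615)
  k1 = (0.757654, 0.359103)
  predictor → (0.958847, -0.371977)
  k2 = (0.911802, 0.356669)
  → (0.972720, -0.372196)
(p(1.36), q(1.36)) ≈ (0.9727, -0.3722)

0.9727, -0.3722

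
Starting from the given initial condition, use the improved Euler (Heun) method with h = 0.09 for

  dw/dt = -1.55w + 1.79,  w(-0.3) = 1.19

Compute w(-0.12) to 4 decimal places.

Heun: k1 = f(t_n, w_n); k2 = f(t_n + h, w_n + h·k1); w_{n+1} = w_n + (h/2)·(k1 + k2).
t=-0.300000, w=1.190000:
  k1 = f(-0.300000, 1.190000) = -0.054500
  k2 = f(-0.210000, 1.185095) = -0.046897
  w ← 1.190000 + (0.09/2)·(-0.054500 + (-0.046897)) = 1.185437
t=-0.210000, w=1.185437:
  k1 = f(-0.210000, 1.185437) = -0.047428
  k2 = f(-0.120000, 1.181169) = -0.040811
  w ← 1.185437 + (0.09/2)·(-0.047428 + (-0.040811)) = 1.181466
w(-0.12) ≈ 1.1815

1.1815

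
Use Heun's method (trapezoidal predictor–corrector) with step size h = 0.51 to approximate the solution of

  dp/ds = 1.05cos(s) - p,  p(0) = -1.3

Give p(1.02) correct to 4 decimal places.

-0.0189

Heun: k1 = f(s_n, p_n); k2 = f(s_n + h, p_n + h·k1); p_{n+1} = p_n + (h/2)·(k1 + k2).
s=0.000000, p=-1.300000:
  k1 = f(0.000000, -1.300000) = 2.350000
  k2 = f(0.510000, -0.101500) = 1.017882
  p ← -1.300000 + (0.51/2)·(2.350000 + 1.017882) = -0.441190
s=0.510000, p=-0.441190:
  k1 = f(0.510000, -0.441190) = 1.357572
  k2 = f(1.020000, 0.251172) = 0.298363
  p ← -0.441190 + (0.51/2)·(1.357572 + 0.298363) = -0.018927
p(1.02) ≈ -0.0189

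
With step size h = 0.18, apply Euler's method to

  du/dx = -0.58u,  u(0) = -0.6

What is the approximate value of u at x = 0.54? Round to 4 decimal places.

Euler: u_{n+1} = u_n + h·f(x_n, u_n).
x=0.000000, u=-0.600000: f=0.348000 → u ← -0.600000 + 0.18·0.348000 = -0.537360
x=0.180000, u=-0.537360: f=0.311669 → u ← -0.537360 + 0.18·0.311669 = -0.481260
x=0.360000, u=-0.481260: f=0.279131 → u ← -0.481260 + 0.18·0.279131 = -0.431016
u(0.54) ≈ -0.4310

-0.4310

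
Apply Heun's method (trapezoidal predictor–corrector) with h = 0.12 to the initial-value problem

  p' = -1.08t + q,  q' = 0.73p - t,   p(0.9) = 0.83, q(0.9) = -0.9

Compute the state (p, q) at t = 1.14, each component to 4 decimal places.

Heun on (p,q): k1 = f(t_n, state_n); k2 = f(t_n + h, state_n + h·k1); state_{n+1} = state_n + (h/2)·(k1 + k2).
0.900000: (0.830000, -0.900000)
  k1 = (-1.872000, -0.294100)
  predictor → (0.605360, -0.935292)
  k2 = (-2.036892, -0.578087)
  → (0.595466, -0.952331)
1.020000: (0.595466, -0.952331)
  k1 = (-2.053931, -0.585309)
  predictor → (0.348995, -1.022568)
  k2 = (-2.253768, -0.885234)
  → (0.337005, -1.040564)
(p(1.14), q(1.14)) ≈ (0.3370, -1.0406)

0.3370, -1.0406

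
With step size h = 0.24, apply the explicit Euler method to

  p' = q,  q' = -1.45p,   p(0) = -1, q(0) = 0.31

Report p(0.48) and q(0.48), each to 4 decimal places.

Euler on (p,q): p_{n+1} = p_n + h·p', q_{n+1} = q_n + h·q'.
0.000000: (-1.000000, 0.310000); f=(0.310000, 1.450000) → (-0.925600, 0.658000)
0.240000: (-0.925600, 0.658000); f=(0.658000, 1.342120) → (-0.767680, 0.980109)
(p(0.48), q(0.48)) ≈ (-0.7677, 0.9801)

-0.7677, 0.9801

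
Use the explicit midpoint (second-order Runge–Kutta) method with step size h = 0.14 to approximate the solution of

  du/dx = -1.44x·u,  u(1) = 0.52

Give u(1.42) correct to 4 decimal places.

Midpoint: k1 = f(x_n, u_n); k2 = f(x_n + h/2, u_n + (h/2)·k1); u_{n+1} = u_n + h·k2.
x=1.000000, u=0.520000:
  k1 = f(1.000000, 0.520000) = -0.748800
  k2 = f(1.070000, 0.467584) = -0.720453
  u ← 0.520000 + 0.14·(-0.720453) = 0.419137
x=1.140000, u=0.419137:
  k1 = f(1.140000, 0.419137) = -0.688055
  k2 = f(1.210000, 0.370973) = -0.646383
  u ← 0.419137 + 0.14·(-0.646383) = 0.328643
x=1.280000, u=0.328643:
  k1 = f(1.280000, 0.328643) = -0.605755
  k2 = f(1.350000, 0.286240) = -0.556451
  u ← 0.328643 + 0.14·(-0.556451) = 0.250740
u(1.42) ≈ 0.2507

0.2507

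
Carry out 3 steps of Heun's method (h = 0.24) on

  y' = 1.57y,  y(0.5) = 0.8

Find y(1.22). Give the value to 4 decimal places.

Heun: k1 = f(t_n, y_n); k2 = f(t_n + h, y_n + h·k1); y_{n+1} = y_n + (h/2)·(k1 + k2).
t=0.500000, y=0.800000:
  k1 = f(0.500000, 0.800000) = 1.256000
  k2 = f(0.740000, 1.101440) = 1.729261
  y ← 0.800000 + (0.24/2)·(1.256000 + 1.729261) = 1.158231
t=0.740000, y=1.158231:
  k1 = f(0.740000, 1.158231) = 1.818423
  k2 = f(0.980000, 1.594653) = 2.503605
  y ← 1.158231 + (0.24/2)·(1.818423 + 2.503605) = 1.676875
t=0.980000, y=1.676875:
  k1 = f(0.980000, 1.676875) = 2.632693
  k2 = f(1.220000, 2.308721) = 3.624692
  y ← 1.676875 + (0.24/2)·(2.632693 + 3.624692) = 2.427761
y(1.22) ≈ 2.4278

2.4278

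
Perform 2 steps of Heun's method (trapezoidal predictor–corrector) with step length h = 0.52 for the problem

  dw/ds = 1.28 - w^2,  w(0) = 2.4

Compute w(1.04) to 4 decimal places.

Heun: k1 = f(s_n, w_n); k2 = f(s_n + h, w_n + h·k1); w_{n+1} = w_n + (h/2)·(k1 + k2).
s=0.000000, w=2.400000:
  k1 = f(0.000000, 2.400000) = -4.480000
  k2 = f(0.520000, 0.070400) = 1.275044
  w ← 2.400000 + (0.52/2)·(-4.480000 + 1.275044) = 1.566711
s=0.520000, w=1.566711:
  k1 = f(0.520000, 1.566711) = -1.174585
  k2 = f(1.040000, 0.955927) = 0.366203
  w ← 1.566711 + (0.52/2)·(-1.174585 + 0.366203) = 1.356532
w(1.04) ≈ 1.3565

1.3565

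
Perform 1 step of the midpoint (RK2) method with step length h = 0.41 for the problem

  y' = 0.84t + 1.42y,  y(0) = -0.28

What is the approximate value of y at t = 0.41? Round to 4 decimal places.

Midpoint: k1 = f(t_n, y_n); k2 = f(t_n + h/2, y_n + (h/2)·k1); y_{n+1} = y_n + h·k2.
t=0.000000, y=-0.280000:
  k1 = f(0.000000, -0.280000) = -0.397600
  k2 = f(0.205000, -0.361508) = -0.341141
  y ← -0.280000 + 0.41·(-0.341141) = -0.419868
y(0.41) ≈ -0.4199

-0.4199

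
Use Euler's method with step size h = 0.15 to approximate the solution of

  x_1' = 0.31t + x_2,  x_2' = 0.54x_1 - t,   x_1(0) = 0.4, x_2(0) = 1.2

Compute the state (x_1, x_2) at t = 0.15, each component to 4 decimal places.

0.5800, 1.2324

Euler on (x_1,x_2): x_1_{n+1} = x_1_n + h·x_1', x_2_{n+1} = x_2_n + h·x_2'.
0.000000: (0.400000, 1.200000); f=(1.200000, 0.216000) → (0.580000, 1.232400)
(x_1(0.15), x_2(0.15)) ≈ (0.5800, 1.2324)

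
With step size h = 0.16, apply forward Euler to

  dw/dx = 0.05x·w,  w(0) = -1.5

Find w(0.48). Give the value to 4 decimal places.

-1.5058

Euler: w_{n+1} = w_n + h·f(x_n, w_n).
x=0.000000, w=-1.500000: f=0.000000 → w ← -1.500000 + 0.16·0.000000 = -1.500000
x=0.160000, w=-1.500000: f=-0.012000 → w ← -1.500000 + 0.16·(-0.012000) = -1.501920
x=0.320000, w=-1.501920: f=-0.024031 → w ← -1.501920 + 0.16·(-0.024031) = -1.505765
w(0.48) ≈ -1.5058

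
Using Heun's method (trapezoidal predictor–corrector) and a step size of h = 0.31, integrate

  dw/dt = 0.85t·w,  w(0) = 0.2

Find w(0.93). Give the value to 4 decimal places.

0.2878

Heun: k1 = f(t_n, w_n); k2 = f(t_n + h, w_n + h·k1); w_{n+1} = w_n + (h/2)·(k1 + k2).
t=0.000000, w=0.200000:
  k1 = f(0.000000, 0.200000) = 0.000000
  k2 = f(0.310000, 0.200000) = 0.052700
  w ← 0.200000 + (0.31/2)·(0.000000 + 0.052700) = 0.208169
t=0.310000, w=0.208169:
  k1 = f(0.310000, 0.208169) = 0.054852
  k2 = f(0.620000, 0.225173) = 0.118666
  w ← 0.208169 + (0.31/2)·(0.054852 + 0.118666) = 0.235064
t=0.620000, w=0.235064:
  k1 = f(0.620000, 0.235064) = 0.123879
  k2 = f(0.930000, 0.273466) = 0.216175
  w ← 0.235064 + (0.31/2)·(0.123879 + 0.216175) = 0.287772
w(0.93) ≈ 0.2878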